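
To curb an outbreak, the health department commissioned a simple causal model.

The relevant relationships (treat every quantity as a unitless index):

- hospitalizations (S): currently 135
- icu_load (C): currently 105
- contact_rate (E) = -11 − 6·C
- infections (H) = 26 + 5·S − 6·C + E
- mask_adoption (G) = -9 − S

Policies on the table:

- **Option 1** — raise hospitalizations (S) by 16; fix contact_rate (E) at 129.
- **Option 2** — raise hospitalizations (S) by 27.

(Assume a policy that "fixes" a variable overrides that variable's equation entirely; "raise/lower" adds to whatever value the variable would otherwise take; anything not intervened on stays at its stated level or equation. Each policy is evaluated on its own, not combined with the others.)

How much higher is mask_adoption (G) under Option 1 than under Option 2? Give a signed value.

11

Option 1 (S + 16, E := 129):
  S = 135 + 16 = 151
  G = -9 − 151 = -160
Option 2 (S + 27):
  S = 135 + 27 = 162
  G = -9 − 162 = -171
G: -160 − (-171) = 11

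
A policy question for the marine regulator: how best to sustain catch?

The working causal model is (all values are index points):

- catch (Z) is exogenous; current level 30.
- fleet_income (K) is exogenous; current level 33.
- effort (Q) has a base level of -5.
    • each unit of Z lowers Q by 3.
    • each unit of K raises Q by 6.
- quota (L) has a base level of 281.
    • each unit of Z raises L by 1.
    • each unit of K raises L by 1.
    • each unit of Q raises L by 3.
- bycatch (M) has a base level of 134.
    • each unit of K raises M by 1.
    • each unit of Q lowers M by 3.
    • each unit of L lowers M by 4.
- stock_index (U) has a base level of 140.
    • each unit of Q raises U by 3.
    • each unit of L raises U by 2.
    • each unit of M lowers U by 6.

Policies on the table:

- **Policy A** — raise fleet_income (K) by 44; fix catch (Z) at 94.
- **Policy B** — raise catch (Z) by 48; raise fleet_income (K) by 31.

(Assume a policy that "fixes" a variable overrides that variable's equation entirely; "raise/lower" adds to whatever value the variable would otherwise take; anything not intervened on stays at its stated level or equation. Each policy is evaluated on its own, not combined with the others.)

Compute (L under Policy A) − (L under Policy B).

Policy A (K + 44, Z := 94):
  Z = 94
  K = 33 + 44 = 77
  Q = -5 − 3·94 + 6·77 = 175
  L = 281 + 94 + 77 + 3·175 = 977
Policy B (Z + 48, K + 31):
  Z = 30 + 48 = 78
  K = 33 + 31 = 64
  Q = -5 − 3·78 + 6·64 = 145
  L = 281 + 78 + 64 + 3·145 = 858
L: 977 − 858 = 119

119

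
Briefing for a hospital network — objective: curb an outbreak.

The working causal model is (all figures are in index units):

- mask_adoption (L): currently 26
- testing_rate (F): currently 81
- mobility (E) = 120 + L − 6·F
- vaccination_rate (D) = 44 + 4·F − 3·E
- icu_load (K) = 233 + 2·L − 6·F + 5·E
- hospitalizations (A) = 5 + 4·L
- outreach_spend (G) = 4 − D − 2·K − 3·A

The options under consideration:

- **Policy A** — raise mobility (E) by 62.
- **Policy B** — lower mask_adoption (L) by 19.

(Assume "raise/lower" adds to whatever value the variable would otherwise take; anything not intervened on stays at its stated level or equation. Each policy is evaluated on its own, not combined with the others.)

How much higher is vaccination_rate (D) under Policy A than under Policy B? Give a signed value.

Policy A (E + 62):
  L = 26
  F = 81
  E = 120 + 26 − 6·81 (+62 from intervention) = -278
  D = 44 + 4·81 − 3·(-278) = 1202
Policy B (L − 19):
  L = 26 − 19 = 7
  F = 81
  E = 120 + 7 − 6·81 = -359
  D = 44 + 4·81 − 3·(-359) = 1445
D: 1202 − 1445 = -243

-243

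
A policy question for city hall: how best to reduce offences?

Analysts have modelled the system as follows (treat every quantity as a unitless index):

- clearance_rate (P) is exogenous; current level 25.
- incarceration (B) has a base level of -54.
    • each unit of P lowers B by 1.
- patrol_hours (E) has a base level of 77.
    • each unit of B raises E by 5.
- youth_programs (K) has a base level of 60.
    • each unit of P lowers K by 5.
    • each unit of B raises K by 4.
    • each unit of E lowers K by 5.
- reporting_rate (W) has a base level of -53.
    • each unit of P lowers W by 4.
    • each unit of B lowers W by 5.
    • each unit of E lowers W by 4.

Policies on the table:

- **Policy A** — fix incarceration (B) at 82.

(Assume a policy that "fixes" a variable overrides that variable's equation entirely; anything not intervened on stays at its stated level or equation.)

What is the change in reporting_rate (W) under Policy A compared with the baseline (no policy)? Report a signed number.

-4025

Baseline:
  P = 25
  B = -54 − 25 = -79
  E = 77 + 5·(-79) = -318
  W = -53 − 4·25 − 5·(-79) − 4·(-318) = 1514
Policy A (B := 82):
  P = 25
  B = 82
  E = 77 + 5·82 = 487
  W = -53 − 4·25 − 5·82 − 4·487 = -2511
Change in W: -2511 − 1514 = -4025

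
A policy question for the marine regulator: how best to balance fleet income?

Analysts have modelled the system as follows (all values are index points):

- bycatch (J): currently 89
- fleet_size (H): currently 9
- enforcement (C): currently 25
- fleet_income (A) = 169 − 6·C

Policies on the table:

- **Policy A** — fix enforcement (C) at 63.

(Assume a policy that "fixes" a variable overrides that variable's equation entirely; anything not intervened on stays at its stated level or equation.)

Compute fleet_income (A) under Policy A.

Policy A (C := 63):
  C = 63
  A = 169 − 6·63 = -209

-209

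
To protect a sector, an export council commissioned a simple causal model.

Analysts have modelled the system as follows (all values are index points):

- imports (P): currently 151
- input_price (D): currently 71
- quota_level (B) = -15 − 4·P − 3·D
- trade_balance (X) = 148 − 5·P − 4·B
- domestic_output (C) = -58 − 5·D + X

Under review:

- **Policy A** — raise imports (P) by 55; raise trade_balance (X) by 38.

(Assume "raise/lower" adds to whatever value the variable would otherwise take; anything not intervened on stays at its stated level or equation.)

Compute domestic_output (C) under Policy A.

2951

Policy A (P + 55, X + 38):
  P = 151 + 55 = 206
  D = 71
  B = -15 − 4·206 − 3·71 = -1052
  X = 148 − 5·206 − 4·(-1052) (+38 from intervention) = 3364
  C = -58 − 5·71 + 3364 = 2951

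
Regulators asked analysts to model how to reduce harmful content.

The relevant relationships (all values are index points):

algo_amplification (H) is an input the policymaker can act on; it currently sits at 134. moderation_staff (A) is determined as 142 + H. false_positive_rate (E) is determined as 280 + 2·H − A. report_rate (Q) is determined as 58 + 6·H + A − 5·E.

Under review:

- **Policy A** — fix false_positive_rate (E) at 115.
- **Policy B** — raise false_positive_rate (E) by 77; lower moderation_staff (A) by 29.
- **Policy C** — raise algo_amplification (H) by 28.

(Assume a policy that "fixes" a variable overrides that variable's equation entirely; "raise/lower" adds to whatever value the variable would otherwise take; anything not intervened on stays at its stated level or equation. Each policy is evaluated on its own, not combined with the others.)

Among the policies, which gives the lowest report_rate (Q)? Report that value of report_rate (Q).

-781

Policy A (E := 115):
  H = 134
  A = 142 + 134 = 276
  E = 115
  Q = 58 + 6·134 + 276 − 5·115 = 563
Policy B (E + 77, A − 29):
  H = 134
  A = 142 + 134 (−29 from intervention) = 247
  E = 280 + 2·134 − 247 (+77 from intervention) = 378
  Q = 58 + 6·134 + 247 − 5·378 = -781
Policy C (H + 28):
  H = 134 + 28 = 162
  A = 142 + 162 = 304
  E = 280 + 2·162 − 304 = 300
  Q = 58 + 6·162 + 304 − 5·300 = -166
Comparing — Policy A: Q=563, Policy B: Q=-781, Policy C: Q=-166. Lowest is -781 (Policy B).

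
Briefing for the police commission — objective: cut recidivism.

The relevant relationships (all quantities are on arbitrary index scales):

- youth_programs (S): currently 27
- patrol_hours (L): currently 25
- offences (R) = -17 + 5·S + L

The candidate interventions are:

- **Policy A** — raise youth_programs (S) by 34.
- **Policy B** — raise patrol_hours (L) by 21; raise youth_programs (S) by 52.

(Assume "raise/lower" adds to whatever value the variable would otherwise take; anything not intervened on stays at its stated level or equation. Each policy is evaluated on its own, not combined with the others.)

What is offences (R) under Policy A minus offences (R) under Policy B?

Policy A (S + 34):
  S = 27 + 34 = 61
  L = 25
  R = -17 + 5·61 + 25 = 313
Policy B (L + 21, S + 52):
  S = 27 + 52 = 79
  L = 25 + 21 = 46
  R = -17 + 5·79 + 46 = 424
R: 313 − 424 = -111

-111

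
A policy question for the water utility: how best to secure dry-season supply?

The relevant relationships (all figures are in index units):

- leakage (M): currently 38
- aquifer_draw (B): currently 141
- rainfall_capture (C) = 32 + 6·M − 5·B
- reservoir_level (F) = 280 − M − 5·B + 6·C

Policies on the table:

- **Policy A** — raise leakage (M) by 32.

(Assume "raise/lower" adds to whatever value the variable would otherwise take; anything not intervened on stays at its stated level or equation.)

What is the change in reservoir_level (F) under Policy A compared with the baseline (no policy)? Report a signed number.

1120

Baseline:
  M = 38
  B = 141
  C = 32 + 6·38 − 5·141 = -445
  F = 280 − 38 − 5·141 + 6·(-445) = -3133
Policy A (M + 32):
  M = 38 + 32 = 70
  B = 141
  C = 32 + 6·70 − 5·141 = -253
  F = 280 − 70 − 5·141 + 6·(-253) = -2013
Change in F: -2013 − (-3133) = 1120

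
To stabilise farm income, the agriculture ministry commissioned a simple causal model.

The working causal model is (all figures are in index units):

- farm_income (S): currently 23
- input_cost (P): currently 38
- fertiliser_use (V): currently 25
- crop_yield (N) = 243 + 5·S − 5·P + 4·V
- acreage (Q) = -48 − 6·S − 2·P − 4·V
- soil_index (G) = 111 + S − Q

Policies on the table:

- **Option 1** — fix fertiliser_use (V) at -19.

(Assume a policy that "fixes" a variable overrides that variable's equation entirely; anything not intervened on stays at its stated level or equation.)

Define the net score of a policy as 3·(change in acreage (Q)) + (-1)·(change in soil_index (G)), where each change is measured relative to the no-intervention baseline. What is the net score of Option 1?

Baseline:
  S = 23
  P = 38
  V = 25
  Q = -48 − 6·23 − 2·38 − 4·25 = -362
  G = 111 + 23 − (-362) = 496
Option 1 (V := -19):
  S = 23
  P = 38
  V = -19
  Q = -48 − 6·23 − 2·38 − 4·(-19) = -186
  G = 111 + 23 − (-186) = 320
ΔQ = -186 − (-362) = 176; ΔG = 320 − 496 = -176
Score = 3·176 + (-1)·(-176) = 704

704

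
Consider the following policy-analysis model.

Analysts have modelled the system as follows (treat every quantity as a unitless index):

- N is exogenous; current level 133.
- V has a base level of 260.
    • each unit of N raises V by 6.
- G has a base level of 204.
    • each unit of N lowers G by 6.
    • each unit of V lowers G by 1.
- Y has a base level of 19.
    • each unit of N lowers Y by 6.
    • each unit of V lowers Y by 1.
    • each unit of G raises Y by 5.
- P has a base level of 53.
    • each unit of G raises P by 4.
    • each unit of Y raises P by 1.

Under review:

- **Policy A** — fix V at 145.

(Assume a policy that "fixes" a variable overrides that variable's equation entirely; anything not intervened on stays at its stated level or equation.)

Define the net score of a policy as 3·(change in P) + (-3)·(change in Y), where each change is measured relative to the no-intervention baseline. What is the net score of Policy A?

10956

Baseline:
  N = 133
  V = 260 + 6·133 = 1058
  G = 204 − 6·133 − 1058 = -1652
  Y = 19 − 6·133 − 1058 + 5·(-1652) = -10097
  P = 53 + 4·(-1652) + (-10097) = -16652
Policy A (V := 145):
  N = 133
  V = 145
  G = 204 − 6·133 − 145 = -739
  Y = 19 − 6·133 − 145 + 5·(-739) = -4619
  P = 53 + 4·(-739) + (-4619) = -7522
ΔP = -7522 − (-16652) = 9130; ΔY = -4619 − (-10097) = 5478
Score = 3·9130 + (-3)·5478 = 10956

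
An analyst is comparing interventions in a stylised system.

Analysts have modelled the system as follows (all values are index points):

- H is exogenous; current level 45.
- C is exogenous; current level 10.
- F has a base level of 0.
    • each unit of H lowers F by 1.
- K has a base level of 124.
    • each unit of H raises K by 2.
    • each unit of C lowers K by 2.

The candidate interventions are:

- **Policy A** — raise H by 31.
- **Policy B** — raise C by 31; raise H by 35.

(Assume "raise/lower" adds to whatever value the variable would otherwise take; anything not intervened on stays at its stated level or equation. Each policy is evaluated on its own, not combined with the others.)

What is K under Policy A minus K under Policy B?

Policy A (H + 31):
  H = 45 + 31 = 76
  C = 10
  K = 124 + 2·76 − 2·10 = 256
Policy B (C + 31, H + 35):
  H = 45 + 35 = 80
  C = 10 + 31 = 41
  K = 124 + 2·80 − 2·41 = 202
K: 256 − 202 = 54

54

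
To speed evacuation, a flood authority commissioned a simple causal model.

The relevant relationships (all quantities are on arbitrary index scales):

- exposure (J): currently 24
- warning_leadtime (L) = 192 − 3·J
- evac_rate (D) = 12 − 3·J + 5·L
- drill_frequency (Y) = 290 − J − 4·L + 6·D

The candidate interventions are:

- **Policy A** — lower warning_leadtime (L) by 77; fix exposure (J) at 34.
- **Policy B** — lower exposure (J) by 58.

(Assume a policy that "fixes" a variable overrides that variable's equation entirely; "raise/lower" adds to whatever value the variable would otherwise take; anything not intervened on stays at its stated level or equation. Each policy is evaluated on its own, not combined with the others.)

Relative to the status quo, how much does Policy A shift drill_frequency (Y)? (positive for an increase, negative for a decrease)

Baseline:
  J = 24
  L = 192 − 3·24 = 120
  D = 12 − 3·24 + 5·120 = 540
  Y = 290 − 24 − 4·120 + 6·540 = 3026
Policy A (L − 77, J := 34):
  J = 34
  L = 192 − 3·34 (−77 from intervention) = 13
  D = 12 − 3·34 + 5·13 = -25
  Y = 290 − 34 − 4·13 + 6·(-25) = 54
Change in Y: 54 − 3026 = -2972

-2972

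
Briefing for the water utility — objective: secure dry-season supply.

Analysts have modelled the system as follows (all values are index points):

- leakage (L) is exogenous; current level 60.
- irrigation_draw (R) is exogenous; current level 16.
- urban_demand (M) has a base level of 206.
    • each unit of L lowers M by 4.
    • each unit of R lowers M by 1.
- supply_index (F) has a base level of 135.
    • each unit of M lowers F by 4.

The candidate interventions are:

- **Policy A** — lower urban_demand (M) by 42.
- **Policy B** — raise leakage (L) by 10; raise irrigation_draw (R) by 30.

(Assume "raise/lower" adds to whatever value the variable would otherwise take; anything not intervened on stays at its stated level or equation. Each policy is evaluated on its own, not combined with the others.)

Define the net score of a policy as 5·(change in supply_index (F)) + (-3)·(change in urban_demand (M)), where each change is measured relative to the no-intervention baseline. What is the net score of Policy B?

Baseline:
  L = 60
  R = 16
  M = 206 − 4·60 − 16 = -50
  F = 135 − 4·(-50) = 335
Policy B (L + 10, R + 30):
  L = 60 + 10 = 70
  R = 16 + 30 = 46
  M = 206 − 4·70 − 46 = -120
  F = 135 − 4·(-120) = 615
ΔF = 615 − 335 = 280; ΔM = -120 − (-50) = -70
Score = 5·280 + (-3)·(-70) = 1610

1610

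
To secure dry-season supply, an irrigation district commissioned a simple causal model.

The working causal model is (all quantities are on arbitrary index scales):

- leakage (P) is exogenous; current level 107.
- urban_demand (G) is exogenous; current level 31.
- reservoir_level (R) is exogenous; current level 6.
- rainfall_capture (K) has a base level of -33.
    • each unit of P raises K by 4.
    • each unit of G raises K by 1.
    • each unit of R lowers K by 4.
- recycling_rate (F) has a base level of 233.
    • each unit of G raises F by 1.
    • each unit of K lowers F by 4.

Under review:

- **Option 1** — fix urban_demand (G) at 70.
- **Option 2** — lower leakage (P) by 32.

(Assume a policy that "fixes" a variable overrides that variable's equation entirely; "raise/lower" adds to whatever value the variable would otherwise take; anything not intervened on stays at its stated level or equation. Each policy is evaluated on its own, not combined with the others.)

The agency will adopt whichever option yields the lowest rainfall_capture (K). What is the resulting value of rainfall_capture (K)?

274

Option 1 (G := 70):
  P = 107
  G = 70
  R = 6
  K = -33 + 4·107 + 70 − 4·6 = 441
Option 2 (P − 32):
  P = 107 − 32 = 75
  G = 31
  R = 6
  K = -33 + 4·75 + 31 − 4·6 = 274
Comparing — Option 1: K=441, Option 2: K=274. Lowest is 274 (Option 2).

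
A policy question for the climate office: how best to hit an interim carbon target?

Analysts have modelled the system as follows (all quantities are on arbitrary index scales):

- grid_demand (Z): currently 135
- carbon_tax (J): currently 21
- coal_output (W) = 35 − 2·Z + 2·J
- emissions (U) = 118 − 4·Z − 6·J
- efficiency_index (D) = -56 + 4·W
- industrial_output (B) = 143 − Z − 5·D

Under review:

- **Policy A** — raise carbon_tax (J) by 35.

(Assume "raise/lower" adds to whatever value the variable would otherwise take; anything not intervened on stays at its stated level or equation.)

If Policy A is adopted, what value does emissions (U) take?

Policy A (J + 35):
  Z = 135
  J = 21 + 35 = 56
  U = 118 − 4·135 − 6·56 = -758

-758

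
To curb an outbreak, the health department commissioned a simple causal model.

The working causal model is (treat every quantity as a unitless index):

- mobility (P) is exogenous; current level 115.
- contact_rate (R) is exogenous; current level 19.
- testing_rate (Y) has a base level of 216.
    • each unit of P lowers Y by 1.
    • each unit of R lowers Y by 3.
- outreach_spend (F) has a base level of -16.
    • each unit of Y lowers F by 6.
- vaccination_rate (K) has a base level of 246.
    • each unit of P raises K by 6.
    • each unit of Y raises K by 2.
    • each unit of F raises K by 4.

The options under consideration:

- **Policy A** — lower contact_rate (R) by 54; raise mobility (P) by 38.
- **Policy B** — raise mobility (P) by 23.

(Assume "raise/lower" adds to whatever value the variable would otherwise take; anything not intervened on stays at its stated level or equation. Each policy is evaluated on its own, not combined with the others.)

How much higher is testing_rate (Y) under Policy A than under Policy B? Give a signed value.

147

Policy A (R − 54, P + 38):
  P = 115 + 38 = 153
  R = 19 − 54 = -35
  Y = 216 − 153 − 3·(-35) = 168
Policy B (P + 23):
  P = 115 + 23 = 138
  R = 19
  Y = 216 − 138 − 3·19 = 21
Y: 168 − 21 = 147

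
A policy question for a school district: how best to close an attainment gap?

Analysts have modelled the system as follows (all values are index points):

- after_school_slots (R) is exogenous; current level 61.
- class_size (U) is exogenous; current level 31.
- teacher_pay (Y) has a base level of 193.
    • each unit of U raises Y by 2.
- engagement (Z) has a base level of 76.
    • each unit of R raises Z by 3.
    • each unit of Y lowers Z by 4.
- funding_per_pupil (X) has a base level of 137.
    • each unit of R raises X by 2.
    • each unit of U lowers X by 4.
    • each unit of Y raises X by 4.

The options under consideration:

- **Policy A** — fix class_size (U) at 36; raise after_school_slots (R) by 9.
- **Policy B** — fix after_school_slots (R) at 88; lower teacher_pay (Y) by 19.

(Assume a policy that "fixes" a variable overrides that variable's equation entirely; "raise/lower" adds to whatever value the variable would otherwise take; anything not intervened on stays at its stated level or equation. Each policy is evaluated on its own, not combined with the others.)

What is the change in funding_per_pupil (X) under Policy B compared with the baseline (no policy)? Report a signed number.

-22

Baseline:
  R = 61
  U = 31
  Y = 193 + 2·31 = 255
  X = 137 + 2·61 − 4·31 + 4·255 = 1155
Policy B (R := 88, Y − 19):
  R = 88
  U = 31
  Y = 193 + 2·31 (−19 from intervention) = 236
  X = 137 + 2·88 − 4·31 + 4·236 = 1133
Change in X: 1133 − 1155 = -22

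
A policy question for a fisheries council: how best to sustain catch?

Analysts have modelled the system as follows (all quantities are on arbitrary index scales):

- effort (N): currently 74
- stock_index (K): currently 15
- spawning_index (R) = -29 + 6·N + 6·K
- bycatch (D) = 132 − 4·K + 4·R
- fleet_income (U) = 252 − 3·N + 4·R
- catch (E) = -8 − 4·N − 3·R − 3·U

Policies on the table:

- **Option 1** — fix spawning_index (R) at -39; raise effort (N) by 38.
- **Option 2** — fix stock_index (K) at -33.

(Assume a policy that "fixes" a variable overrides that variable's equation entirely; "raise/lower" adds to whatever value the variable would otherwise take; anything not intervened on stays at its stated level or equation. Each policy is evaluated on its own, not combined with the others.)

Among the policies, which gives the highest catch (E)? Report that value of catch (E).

Option 1 (R := -39, N + 38):
  N = 74 + 38 = 112
  K = 15
  R = -39
  U = 252 − 3·112 + 4·(-39) = -240
  E = -8 − 4·112 − 3·(-39) − 3·(-240) = 381
Option 2 (K := -33):
  N = 74
  K = -33
  R = -29 + 6·74 + 6·(-33) = 217
  U = 252 − 3·74 + 4·217 = 898
  E = -8 − 4·74 − 3·217 − 3·898 = -3649
Comparing — Option 1: E=381, Option 2: E=-3649. Highest is 381 (Option 1).

381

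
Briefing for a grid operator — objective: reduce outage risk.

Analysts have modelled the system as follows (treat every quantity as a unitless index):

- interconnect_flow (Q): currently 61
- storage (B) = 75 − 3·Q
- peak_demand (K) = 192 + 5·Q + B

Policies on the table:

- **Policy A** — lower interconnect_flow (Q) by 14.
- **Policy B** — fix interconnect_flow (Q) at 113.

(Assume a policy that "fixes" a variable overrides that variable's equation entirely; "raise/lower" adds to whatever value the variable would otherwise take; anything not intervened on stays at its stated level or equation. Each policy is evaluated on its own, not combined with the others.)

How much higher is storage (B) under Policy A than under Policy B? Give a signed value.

198

Policy A (Q − 14):
  Q = 61 − 14 = 47
  B = 75 − 3·47 = -66
Policy B (Q := 113):
  Q = 113
  B = 75 − 3·113 = -264
B: -66 − (-264) = 198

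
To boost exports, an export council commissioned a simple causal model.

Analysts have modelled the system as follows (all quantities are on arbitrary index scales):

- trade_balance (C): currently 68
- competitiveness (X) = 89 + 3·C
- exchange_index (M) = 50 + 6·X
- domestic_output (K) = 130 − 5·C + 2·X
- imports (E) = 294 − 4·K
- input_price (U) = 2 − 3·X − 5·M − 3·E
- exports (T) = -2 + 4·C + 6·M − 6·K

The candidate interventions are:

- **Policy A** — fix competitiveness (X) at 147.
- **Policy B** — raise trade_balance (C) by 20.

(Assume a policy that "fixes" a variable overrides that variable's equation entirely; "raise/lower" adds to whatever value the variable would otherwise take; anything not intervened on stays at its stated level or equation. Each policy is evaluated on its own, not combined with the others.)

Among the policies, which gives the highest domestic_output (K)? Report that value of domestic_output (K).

Policy A (X := 147):
  C = 68
  X = 147
  K = 130 − 5·68 + 2·147 = 84
Policy B (C + 20):
  C = 68 + 20 = 88
  X = 89 + 3·88 = 353
  K = 130 − 5·88 + 2·353 = 396
Comparing — Policy A: K=84, Policy B: K=396. Highest is 396 (Policy B).

396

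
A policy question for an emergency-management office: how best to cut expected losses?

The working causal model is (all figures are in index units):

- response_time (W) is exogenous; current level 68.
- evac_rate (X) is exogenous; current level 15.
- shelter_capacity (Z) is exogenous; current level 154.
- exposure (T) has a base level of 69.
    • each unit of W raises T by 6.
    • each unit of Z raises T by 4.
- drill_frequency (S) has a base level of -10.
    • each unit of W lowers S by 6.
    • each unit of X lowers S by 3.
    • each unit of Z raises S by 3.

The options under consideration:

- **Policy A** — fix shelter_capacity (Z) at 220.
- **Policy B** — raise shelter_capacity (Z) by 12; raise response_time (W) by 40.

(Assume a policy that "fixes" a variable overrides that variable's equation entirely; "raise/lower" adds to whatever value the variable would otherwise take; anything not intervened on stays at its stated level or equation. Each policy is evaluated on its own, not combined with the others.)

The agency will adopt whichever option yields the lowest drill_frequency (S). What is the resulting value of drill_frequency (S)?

-205

Policy A (Z := 220):
  W = 68
  X = 15
  Z = 220
  S = -10 − 6·68 − 3·15 + 3·220 = 197
Policy B (Z + 12, W + 40):
  W = 68 + 40 = 108
  X = 15
  Z = 154 + 12 = 166
  S = -10 − 6·108 − 3·15 + 3·166 = -205
Comparing — Policy A: S=197, Policy B: S=-205. Lowest is -205 (Policy B).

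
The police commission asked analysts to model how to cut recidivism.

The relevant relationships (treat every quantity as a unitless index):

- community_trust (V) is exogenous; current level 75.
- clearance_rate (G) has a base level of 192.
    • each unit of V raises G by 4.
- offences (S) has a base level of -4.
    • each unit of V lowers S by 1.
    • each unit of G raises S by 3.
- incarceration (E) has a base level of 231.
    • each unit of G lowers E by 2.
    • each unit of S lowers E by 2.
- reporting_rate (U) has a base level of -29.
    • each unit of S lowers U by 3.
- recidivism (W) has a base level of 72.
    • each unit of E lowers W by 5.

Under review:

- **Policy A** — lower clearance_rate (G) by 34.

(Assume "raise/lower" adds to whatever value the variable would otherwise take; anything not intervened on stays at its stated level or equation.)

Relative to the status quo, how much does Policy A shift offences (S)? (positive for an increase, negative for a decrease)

-102

Baseline:
  V = 75
  G = 192 + 4·75 = 492
  S = -4 − 75 + 3·492 = 1397
Policy A (G − 34):
  V = 75
  G = 192 + 4·75 (−34 from intervention) = 458
  S = -4 − 75 + 3·458 = 1295
Change in S: 1295 − 1397 = -102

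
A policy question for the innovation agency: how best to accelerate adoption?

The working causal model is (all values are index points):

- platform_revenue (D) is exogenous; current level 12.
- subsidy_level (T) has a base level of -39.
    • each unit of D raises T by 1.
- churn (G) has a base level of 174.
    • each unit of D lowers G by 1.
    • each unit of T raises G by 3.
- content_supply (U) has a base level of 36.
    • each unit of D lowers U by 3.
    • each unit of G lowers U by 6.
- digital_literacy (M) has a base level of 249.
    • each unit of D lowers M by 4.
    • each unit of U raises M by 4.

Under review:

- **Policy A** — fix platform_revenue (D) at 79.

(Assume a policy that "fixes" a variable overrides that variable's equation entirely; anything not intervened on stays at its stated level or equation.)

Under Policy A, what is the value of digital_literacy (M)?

Policy A (D := 79):
  D = 79
  T = -39 + 79 = 40
  G = 174 − 79 + 3·40 = 215
  U = 36 − 3·79 − 6·215 = -1491
  M = 249 − 4·79 + 4·(-1491) = -6031

-6031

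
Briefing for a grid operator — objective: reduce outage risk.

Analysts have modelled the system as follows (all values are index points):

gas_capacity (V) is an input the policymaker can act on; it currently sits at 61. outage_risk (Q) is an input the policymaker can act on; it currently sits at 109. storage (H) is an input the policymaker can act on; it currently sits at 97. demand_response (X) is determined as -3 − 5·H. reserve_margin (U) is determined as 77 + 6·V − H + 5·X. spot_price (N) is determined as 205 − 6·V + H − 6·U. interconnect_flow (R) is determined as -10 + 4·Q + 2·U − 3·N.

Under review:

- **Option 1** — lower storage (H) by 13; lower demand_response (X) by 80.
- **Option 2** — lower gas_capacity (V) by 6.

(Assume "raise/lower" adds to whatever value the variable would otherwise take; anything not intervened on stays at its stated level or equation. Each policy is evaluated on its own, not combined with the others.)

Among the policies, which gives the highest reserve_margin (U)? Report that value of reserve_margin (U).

-2130

Option 1 (H − 13, X − 80):
  V = 61
  H = 97 − 13 = 84
  X = -3 − 5·84 (−80 from intervention) = -503
  U = 77 + 6·61 − 84 + 5·(-503) = -2156
Option 2 (V − 6):
  V = 61 − 6 = 55
  H = 97
  X = -3 − 5·97 = -488
  U = 77 + 6·55 − 97 + 5·(-488) = -2130
Comparing — Option 1: U=-2156, Option 2: U=-2130. Highest is -2130 (Option 2).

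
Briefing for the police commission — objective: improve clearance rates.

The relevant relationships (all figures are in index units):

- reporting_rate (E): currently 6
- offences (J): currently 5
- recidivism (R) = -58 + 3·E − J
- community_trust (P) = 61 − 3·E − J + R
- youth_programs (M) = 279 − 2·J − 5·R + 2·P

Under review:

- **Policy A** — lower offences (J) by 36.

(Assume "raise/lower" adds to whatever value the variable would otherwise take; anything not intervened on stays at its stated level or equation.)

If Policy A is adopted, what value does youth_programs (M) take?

516

Policy A (J − 36):
  E = 6
  J = 5 − 36 = -31
  R = -58 + 3·6 − (-31) = -9
  P = 61 − 3·6 − (-31) + (-9) = 65
  M = 279 − 2·(-31) − 5·(-9) + 2·65 = 516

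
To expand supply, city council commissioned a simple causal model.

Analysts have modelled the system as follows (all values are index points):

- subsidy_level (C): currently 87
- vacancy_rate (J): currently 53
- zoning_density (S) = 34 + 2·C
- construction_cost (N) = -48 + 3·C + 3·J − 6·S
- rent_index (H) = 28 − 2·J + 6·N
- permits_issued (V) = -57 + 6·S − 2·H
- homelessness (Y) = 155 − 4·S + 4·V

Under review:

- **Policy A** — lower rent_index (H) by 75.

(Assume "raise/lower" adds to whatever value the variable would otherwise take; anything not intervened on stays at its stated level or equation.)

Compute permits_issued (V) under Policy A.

12009

Policy A (H − 75):
  C = 87
  J = 53
  S = 34 + 2·87 = 208
  N = -48 + 3·87 + 3·53 − 6·208 = -876
  H = 28 − 2·53 + 6·(-876) (−75 from intervention) = -5409
  V = -57 + 6·208 − 2·(-5409) = 12009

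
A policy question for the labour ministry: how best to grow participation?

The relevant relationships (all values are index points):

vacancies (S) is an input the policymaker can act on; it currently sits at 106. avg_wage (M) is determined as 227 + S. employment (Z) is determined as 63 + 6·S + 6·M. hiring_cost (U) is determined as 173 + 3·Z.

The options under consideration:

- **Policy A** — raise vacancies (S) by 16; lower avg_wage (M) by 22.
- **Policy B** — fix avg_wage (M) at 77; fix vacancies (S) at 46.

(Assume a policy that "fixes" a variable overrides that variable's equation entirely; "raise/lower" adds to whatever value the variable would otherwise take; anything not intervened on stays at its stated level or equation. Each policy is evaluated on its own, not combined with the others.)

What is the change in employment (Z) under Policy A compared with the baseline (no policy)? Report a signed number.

60

Baseline:
  S = 106
  M = 227 + 106 = 333
  Z = 63 + 6·106 + 6·333 = 2697
Policy A (S + 16, M − 22):
  S = 106 + 16 = 122
  M = 227 + 122 (−22 from intervention) = 327
  Z = 63 + 6·122 + 6·327 = 2757
Change in Z: 2757 − 2697 = 60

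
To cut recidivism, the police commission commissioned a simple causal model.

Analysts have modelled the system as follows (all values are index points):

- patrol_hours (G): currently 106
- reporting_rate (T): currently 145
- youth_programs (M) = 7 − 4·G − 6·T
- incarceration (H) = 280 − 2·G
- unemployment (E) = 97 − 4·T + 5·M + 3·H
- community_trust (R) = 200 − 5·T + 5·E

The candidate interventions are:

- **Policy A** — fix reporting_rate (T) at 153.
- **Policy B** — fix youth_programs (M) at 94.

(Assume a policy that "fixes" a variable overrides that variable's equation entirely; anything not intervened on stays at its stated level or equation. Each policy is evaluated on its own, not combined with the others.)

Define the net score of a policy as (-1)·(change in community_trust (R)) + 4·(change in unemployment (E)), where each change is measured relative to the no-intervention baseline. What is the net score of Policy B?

-6905

Baseline:
  G = 106
  T = 145
  M = 7 − 4·106 − 6·145 = -1287
  H = 280 − 2·106 = 68
  E = 97 − 4·145 + 5·(-1287) + 3·68 = -6714
  R = 200 − 5·145 + 5·(-6714) = -34095
Policy B (M := 94):
  G = 106
  T = 145
  M = 94
  H = 280 − 2·106 = 68
  E = 97 − 4·145 + 5·94 + 3·68 = 191
  R = 200 − 5·145 + 5·191 = 430
ΔR = 430 − (-34095) = 34525; ΔE = 191 − (-6714) = 6905
Score = (-1)·34525 + 4·6905 = -6905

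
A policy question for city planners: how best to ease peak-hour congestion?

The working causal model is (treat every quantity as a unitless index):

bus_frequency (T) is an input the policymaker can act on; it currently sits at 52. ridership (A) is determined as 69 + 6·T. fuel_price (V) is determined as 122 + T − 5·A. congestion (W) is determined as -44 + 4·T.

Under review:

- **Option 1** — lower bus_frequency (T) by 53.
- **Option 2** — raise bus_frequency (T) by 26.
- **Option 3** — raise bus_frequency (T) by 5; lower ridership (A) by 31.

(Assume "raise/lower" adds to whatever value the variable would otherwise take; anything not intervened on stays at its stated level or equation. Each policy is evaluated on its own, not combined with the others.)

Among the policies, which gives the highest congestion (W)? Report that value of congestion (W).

268

Option 1 (T − 53):
  T = 52 − 53 = -1
  W = -44 + 4·(-1) = -48
Option 2 (T + 26):
  T = 52 + 26 = 78
  W = -44 + 4·78 = 268
Option 3 (T + 5, A − 31):
  T = 52 + 5 = 57
  W = -44 + 4·57 = 184
Comparing — Option 1: W=-48, Option 2: W=268, Option 3: W=184. Highest is 268 (Option 2).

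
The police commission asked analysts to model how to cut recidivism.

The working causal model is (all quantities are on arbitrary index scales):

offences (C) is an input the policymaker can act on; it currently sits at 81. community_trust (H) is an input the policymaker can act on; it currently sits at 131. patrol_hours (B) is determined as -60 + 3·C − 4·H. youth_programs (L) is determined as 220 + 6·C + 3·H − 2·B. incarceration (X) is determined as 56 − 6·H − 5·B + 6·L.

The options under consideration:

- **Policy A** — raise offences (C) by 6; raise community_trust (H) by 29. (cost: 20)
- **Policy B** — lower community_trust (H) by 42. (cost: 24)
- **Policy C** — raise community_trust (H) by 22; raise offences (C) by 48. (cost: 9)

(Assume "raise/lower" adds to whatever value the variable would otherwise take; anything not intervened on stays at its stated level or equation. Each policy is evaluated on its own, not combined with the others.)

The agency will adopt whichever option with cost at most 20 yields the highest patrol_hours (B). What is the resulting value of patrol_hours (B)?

-285

Policy A (C + 6, H + 29):
  C = 81 + 6 = 87
  H = 131 + 29 = 160
  B = -60 + 3·87 − 4·160 = -439
Policy C (H + 22, C + 48):
  C = 81 + 48 = 129
  H = 131 + 22 = 153
  B = -60 + 3·129 − 4·153 = -285
Comparing — Policy A: B=-439, Policy C: B=-285. Highest is -285 (Policy C).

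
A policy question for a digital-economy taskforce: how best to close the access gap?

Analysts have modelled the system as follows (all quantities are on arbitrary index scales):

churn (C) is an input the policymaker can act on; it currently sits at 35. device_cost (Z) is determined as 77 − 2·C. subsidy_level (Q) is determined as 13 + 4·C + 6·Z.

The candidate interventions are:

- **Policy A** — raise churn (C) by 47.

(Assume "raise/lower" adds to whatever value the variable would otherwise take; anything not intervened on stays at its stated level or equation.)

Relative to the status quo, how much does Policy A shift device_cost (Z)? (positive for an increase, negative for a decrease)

-94

Baseline:
  C = 35
  Z = 77 − 2·35 = 7
Policy A (C + 47):
  C = 35 + 47 = 82
  Z = 77 − 2·82 = -87
Change in Z: -87 − 7 = -94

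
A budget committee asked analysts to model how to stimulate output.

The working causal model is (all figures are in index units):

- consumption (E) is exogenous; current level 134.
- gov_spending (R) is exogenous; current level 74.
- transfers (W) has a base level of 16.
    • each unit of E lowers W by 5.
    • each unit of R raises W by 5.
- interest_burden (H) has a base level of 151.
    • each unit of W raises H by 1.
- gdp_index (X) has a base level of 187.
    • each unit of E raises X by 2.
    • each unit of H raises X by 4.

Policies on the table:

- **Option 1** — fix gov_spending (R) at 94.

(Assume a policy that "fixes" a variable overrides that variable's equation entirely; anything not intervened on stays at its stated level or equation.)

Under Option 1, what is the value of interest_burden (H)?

-33

Option 1 (R := 94):
  E = 134
  R = 94
  W = 16 − 5·134 + 5·94 = -184
  H = 151 + (-184) = -33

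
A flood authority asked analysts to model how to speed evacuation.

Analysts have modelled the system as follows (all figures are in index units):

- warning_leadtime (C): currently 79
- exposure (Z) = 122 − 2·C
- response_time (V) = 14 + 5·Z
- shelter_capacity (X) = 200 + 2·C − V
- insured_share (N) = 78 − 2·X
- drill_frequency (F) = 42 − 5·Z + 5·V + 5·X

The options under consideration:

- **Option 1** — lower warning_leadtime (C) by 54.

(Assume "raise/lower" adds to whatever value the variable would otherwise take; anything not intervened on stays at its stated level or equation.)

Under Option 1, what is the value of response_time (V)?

374

Option 1 (C − 54):
  C = 79 − 54 = 25
  Z = 122 − 2·25 = 72
  V = 14 + 5·72 = 374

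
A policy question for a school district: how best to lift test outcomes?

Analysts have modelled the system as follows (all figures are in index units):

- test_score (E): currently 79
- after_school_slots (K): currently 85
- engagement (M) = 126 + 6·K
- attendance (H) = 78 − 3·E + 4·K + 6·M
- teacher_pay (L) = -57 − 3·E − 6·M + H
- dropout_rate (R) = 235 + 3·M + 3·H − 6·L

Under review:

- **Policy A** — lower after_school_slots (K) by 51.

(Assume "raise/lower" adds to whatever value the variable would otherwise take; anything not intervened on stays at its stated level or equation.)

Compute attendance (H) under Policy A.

1957

Policy A (K − 51):
  E = 79
  K = 85 − 51 = 34
  M = 126 + 6·34 = 330
  H = 78 − 3·79 + 4·34 + 6·330 = 1957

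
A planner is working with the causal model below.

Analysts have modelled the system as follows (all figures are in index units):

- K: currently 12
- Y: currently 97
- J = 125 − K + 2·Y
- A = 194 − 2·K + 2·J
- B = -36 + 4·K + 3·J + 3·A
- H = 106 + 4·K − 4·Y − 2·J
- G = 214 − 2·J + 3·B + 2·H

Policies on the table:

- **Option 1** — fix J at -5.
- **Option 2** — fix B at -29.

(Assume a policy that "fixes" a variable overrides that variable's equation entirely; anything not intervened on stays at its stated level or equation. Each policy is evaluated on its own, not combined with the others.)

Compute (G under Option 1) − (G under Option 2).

3390

Option 1 (J := -5):
  K = 12
  Y = 97
  J = -5
  A = 194 − 2·12 + 2·(-5) = 160
  B = -36 + 4·12 + 3·(-5) + 3·160 = 477
  H = 106 + 4·12 − 4·97 − 2·(-5) = -224
  G = 214 − 2·(-5) + 3·477 + 2·(-224) = 1207
Option 2 (B := -29):
  K = 12
  Y = 97
  J = 125 − 12 + 2·97 = 307
  A = 194 − 2·12 + 2·307 = 784
  B = -29
  H = 106 + 4·12 − 4·97 − 2·307 = -848
  G = 214 − 2·307 + 3·(-29) + 2·(-848) = -2183
G: 1207 − (-2183) = 3390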